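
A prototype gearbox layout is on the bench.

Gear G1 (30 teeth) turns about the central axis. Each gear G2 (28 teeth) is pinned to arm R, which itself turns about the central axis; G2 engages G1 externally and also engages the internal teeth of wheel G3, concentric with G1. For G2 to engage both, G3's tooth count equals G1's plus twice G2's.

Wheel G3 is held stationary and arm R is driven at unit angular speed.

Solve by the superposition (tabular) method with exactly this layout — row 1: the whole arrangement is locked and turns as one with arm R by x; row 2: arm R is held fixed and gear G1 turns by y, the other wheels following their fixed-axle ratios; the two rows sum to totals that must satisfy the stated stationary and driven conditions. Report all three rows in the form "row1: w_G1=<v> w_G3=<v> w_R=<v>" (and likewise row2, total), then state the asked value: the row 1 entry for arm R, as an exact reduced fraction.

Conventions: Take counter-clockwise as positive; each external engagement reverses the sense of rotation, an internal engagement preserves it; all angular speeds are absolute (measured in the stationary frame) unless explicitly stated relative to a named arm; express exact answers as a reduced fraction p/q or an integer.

recognized (axles ride arm R): planetary set, 30/28/86 teeth
superposition row 1 [locked train]: every member turns x
row 2 (arm held, sun turns y): ω_ring = −(30/86)·y, ω_arm = 0
boundary: total ω_ring = x − (30/86)·y = 0 and total ω_arm = x = 1  ⇒  y = 43/15, x = 1
row 2 ring = −(30/86)·43/15 = -1
totals (row 1 + row 2): sun 1 + 43/15 = 58/15, ring 1 + (-1) = 0, arm 1 + 0 = 1
asked cell (row1, arm) = 1

row1: w_G1=1 w_G3=1 w_R=1
row2: w_G1=43/15 w_G3=-1 w_R=0
total: w_G1=58/15 w_G3=0 w_R=1
asked value: 1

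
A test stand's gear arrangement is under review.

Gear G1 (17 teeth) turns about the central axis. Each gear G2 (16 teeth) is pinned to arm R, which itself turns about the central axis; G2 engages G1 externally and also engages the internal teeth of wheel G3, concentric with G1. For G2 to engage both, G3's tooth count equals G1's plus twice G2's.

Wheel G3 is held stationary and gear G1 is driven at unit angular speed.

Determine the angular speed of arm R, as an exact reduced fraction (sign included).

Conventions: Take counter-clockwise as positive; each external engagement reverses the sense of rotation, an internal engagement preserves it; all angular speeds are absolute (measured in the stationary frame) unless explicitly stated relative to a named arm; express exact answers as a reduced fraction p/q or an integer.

17/66

recognized (axles ride arm R): planetary set, 17/16/49 teeth
ring teeth: 17 + 2·16 = 49
17(ω_sun−ω_arm) = −49(ω_ring−ω_arm),  ω_ring = 0, ω_sun = 1
17(1−ω_arm) = −49(0−ω_arm)  ⇒  66·ω_arm = 17  ⇒  ω_arm = 17/66
exact speed ratio = 17/66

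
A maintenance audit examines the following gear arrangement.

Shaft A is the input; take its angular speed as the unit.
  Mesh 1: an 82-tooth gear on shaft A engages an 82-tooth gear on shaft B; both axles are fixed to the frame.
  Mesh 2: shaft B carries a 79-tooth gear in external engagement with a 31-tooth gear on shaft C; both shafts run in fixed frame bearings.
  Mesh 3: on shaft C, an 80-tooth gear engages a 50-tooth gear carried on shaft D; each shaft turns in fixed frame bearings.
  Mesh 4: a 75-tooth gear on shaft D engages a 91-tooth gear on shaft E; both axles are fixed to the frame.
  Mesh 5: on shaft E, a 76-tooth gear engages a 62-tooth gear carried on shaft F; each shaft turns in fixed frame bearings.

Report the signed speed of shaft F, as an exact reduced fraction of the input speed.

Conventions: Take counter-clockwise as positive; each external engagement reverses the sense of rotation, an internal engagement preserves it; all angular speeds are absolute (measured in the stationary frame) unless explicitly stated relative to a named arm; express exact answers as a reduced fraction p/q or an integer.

-360240/87451

5-mesh fixed-axis compound train (all bearings frame-fixed)
mesh 1 [82T→82T]: |ω|/ω_in = 1×82/82 = 1, sense flips to −
mesh 2 [79T→31T]: |ω|/ω_in = 1×79/31 = 79/31, sense flips to +
mesh 3 [80T→50T]: |ω|/ω_in = (79/31)×80/50 = 632/155, sense flips to −
mesh 4 [75T→91T]: |ω|/ω_in = (632/155)×75/91 = 9480/2821, sense flips to +
mesh 5 [76T→62T]: |ω|/ω_in = (9480/2821)×76/62 = 360240/87451, sense flips to −
signed output speed (× input speed) = -360240/87451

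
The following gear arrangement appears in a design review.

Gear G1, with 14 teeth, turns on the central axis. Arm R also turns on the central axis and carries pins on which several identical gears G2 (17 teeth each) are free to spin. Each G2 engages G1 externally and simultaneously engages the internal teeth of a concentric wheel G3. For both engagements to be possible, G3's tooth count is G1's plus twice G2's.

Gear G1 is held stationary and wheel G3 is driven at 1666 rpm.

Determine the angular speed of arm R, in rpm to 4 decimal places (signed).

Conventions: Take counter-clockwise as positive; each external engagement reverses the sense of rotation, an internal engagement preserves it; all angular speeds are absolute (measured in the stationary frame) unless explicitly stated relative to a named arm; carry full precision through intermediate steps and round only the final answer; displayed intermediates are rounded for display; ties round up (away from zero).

topology: planetary set — G1 14T / G2 17T / G3 48T, arm = carrier (Willis)
normalise by the input: solve with ω_ring = 1, then scale by 1666 rpm
ring teeth: 14 + 2·17 = 48
14(ω_sun−ω_arm) = −48(ω_ring−ω_arm),  ω_sun = 0, ω_ring = 1
14(0−ω_arm) = −48(1−ω_arm)  ⇒  62·ω_arm = 48  ⇒  ω_arm = 24/31
scale: ω_arm = 24/31 × 1666 rpm = +1289.8065 rpm

+1289.8065 rpm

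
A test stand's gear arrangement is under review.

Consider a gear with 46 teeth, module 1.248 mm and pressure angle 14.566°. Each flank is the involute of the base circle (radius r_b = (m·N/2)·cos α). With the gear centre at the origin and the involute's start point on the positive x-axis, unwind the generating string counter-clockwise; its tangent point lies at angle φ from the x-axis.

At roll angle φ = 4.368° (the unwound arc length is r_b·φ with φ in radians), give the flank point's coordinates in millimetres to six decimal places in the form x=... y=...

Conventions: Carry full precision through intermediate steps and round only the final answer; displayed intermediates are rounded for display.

x=27.862027 y=0.004101

recognized (one wheel, involute flank): single-mesh tooth geometry, m = 1.248, N = 46
pitch radius r_p = m·N/2 = 1.248·46/2 = 28.704000
base radius r_b = r_p·cos α = 28.704000·cos 14.566° = 27.781413
roll angle φ = 4.368° = 0.07623598 rad
x = r_b·(cos φ + φ·sin φ) = 27.862027
y = r_b·(sin φ − φ·cos φ) = 0.004101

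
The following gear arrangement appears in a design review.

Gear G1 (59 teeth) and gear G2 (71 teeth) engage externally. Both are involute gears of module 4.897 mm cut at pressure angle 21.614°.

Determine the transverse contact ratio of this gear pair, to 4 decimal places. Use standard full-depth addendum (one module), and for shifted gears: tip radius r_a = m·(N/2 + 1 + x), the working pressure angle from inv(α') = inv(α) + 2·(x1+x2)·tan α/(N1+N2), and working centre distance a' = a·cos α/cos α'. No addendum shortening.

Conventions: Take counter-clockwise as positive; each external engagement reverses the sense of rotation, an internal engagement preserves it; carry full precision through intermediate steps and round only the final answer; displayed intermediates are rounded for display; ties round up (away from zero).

single-mesh involute tooth geometry (59T engaging 71T at module 4.897)
base radii: r_b1 = 134.303908, r_b2 = 161.619957
tip radii: r_a1 = 149.358500, r_a2 = 178.740500
no profile shift: α' = α, a' = a
action lengths: √(r_a1²−r_b1²) = 65.348466, √(r_a2²−r_b2²) = 76.335811
base pitch p_b = π·m·cos α = 14.302650
CR = (65.348466 + 76.335811 − 318.305000·sin 21.61400°)/14.302650 = 1.708500
contact ratio ≈ 1.7085

1.7085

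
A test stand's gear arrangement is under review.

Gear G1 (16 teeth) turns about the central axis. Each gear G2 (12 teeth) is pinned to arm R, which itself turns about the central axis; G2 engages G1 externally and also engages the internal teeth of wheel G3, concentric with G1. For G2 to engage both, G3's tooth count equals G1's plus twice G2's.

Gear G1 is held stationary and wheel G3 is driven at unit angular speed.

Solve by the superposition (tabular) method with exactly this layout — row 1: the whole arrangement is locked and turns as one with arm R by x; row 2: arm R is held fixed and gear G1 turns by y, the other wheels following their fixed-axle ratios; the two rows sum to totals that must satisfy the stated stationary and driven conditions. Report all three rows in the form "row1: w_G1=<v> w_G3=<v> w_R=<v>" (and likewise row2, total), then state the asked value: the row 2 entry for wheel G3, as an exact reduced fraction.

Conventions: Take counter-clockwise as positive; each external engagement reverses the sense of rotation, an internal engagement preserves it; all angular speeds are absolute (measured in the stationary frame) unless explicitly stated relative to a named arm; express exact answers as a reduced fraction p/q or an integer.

row1: w_G1=5/7 w_G3=5/7 w_R=5/7
row2: w_G1=-5/7 w_G3=2/7 w_R=0
total: w_G1=0 w_G3=1 w_R=5/7
asked value: 2/7

class = planetary set [G3 = 16+2·12 = 40; Willis about the carrier]
row 1: whole set turns with the arm by x
row 2 — arm fixed, fixed-axis ratios: sun y, ring −(16/40)·y, arm 0
boundary: total ω_sun = x + y = 0 and total ω_ring = x − (16/40)·y = 1  ⇒  y = -5/7, x = 5/7
row 2 ring = −(16/40)·(-5/7) = 2/7
totals (row 1 + row 2): sun 5/7 + (-5/7) = 0, ring 5/7 + 2/7 = 1, arm 5/7 + 0 = 5/7
asked cell (row2, ring) = 2/7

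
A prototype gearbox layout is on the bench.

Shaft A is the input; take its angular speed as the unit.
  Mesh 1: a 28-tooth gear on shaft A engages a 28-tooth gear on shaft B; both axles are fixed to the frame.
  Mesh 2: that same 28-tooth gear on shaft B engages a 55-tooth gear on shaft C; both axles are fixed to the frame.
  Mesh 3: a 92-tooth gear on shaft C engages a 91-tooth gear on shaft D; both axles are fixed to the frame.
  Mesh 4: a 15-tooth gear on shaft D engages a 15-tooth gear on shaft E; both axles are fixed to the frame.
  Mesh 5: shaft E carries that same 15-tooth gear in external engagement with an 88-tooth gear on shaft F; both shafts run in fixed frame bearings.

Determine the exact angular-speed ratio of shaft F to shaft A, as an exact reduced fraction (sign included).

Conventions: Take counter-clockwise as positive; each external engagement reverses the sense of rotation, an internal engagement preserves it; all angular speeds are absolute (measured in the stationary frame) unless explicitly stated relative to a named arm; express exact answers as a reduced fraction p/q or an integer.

-138/1573

class = fixed-axis compound train [5 meshes; 5 ratios multiply, 5 sense flips]
mesh 1 [28T→28T]: running ratio 1, sense −
mesh 2 [28T→55T]: running ratio 28/55, sense +
mesh 3 [92T→91T]: running ratio 368/715, sense −
mesh 4 [15T→15T]: running ratio 368/715, sense +
mesh 5 [15T→88T]: running ratio 138/1573, sense −
ω_out/ω_in = -138/1573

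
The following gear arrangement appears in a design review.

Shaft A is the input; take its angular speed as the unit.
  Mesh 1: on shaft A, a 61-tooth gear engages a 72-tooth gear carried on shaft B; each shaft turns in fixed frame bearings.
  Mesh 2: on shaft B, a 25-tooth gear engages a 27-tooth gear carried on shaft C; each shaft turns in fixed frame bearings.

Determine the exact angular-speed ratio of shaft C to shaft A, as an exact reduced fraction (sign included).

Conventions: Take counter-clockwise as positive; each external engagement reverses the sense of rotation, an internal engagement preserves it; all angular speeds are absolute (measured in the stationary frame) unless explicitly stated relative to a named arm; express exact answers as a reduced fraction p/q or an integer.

1525/1944

class = fixed-axis compound train [2 meshes; 2 ratios multiply, 2 sense flips]
mesh 1 [61T→72T]: running ratio 61/72, sense −
mesh 2 [25T→27T]: running ratio 1525/1944, sense +
ω_out/ω_in = 1525/1944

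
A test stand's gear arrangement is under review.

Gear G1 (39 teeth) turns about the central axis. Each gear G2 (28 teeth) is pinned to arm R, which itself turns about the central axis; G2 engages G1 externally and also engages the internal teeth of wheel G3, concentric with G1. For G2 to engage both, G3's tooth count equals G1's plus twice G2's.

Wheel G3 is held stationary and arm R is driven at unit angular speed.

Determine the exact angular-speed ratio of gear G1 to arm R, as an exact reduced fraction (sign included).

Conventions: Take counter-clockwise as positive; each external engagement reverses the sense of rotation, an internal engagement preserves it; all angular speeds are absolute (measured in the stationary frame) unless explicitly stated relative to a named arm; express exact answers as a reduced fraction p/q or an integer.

134/39

topology: planetary set — G1 39T / G2 28T / G3 95T, arm = carrier (Willis)
ring teeth: 39 + 2·28 = 95
39(ω_sun−ω_arm) = −95(ω_ring−ω_arm),  ω_ring = 0, ω_arm = 1
ω_sun = 1 − (95/39)(0−1) = 134/39
ω_out/ω_in = 134/39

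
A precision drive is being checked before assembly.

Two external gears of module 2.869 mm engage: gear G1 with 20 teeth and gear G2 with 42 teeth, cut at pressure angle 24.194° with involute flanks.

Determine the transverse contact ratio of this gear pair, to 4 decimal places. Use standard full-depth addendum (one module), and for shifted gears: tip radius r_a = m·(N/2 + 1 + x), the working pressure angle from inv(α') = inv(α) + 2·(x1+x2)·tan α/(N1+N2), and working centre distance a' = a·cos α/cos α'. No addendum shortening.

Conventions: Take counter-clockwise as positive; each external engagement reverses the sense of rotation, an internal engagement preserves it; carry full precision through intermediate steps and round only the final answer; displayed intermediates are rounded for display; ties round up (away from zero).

1.4876

topology: single-mesh involute geometry — m = 2.869, 20T/42T pair
base radii: r_b1 = 26.169958, r_b2 = 54.956911
tip radii: r_a1 = 31.559000, r_a2 = 63.118000
no profile shift: α' = α, a' = a
action lengths: √(r_a1²−r_b1²) = 17.638135, √(r_a2²−r_b2²) = 31.042227
base pitch p_b = π·m·cos α = 8.221535
CR = (17.638135 + 31.042227 − 88.939000·sin 24.19400°)/8.221535 = 1.487644
contact ratio ≈ 1.4876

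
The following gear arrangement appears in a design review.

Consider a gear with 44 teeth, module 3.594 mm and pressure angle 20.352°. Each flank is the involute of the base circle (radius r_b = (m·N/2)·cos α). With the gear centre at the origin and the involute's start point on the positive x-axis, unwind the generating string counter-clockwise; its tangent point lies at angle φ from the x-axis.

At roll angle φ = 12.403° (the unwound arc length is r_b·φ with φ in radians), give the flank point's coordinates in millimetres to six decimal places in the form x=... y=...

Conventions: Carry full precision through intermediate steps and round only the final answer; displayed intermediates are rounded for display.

recognized (one wheel, involute flank): single-mesh tooth geometry, m = 3.594, N = 44
pitch radius r_p = m·N/2 = 3.594·44/2 = 79.068000
base radius r_b = r_p·cos α = 79.068000·cos 20.352° = 74.132076
roll angle φ = 12.403° = 0.21647319 rad
x = r_b·(cos φ + φ·sin φ) = 75.848718
y = r_b·(sin φ − φ·cos φ) = 0.249494

x=75.848718 y=0.249494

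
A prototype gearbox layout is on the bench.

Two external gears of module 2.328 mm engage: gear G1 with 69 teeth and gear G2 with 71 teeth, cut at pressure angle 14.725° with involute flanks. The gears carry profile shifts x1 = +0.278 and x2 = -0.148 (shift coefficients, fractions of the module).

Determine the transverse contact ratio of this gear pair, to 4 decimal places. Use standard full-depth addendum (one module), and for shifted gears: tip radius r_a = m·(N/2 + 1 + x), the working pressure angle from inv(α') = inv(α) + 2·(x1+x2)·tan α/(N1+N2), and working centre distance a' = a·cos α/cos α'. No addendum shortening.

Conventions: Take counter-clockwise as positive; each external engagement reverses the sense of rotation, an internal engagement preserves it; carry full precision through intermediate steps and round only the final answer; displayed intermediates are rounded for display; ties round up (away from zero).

2.1604

recognized (one external pair, fixed centres): single-mesh tooth geometry, m = 2.328, N1 = 69, N2 = 71
base radii: r_b1 = 77.678177, r_b2 = 79.929718
tip radii: r_a1 = 83.291184, r_a2 = 84.627456
inv(α') = inv(14.725°) + 2·(+0.278-0.148)·tan α/(69+71) = 0.00629985  ⇒  α' = 15.11875°
a' = a·cos α / cos α' = 162.9600·cos 14.725°/cos 15.11875° = 163.258718
action lengths: √(r_a1²−r_b1²) = 30.058646, √(r_a2²−r_b2²) = 27.803714
base pitch p_b = π·m·cos α = 7.073426
CR = (30.058646 + 27.803714 − 163.258718·sin 15.11875°)/7.073426 = 2.160359
contact ratio ≈ 2.1604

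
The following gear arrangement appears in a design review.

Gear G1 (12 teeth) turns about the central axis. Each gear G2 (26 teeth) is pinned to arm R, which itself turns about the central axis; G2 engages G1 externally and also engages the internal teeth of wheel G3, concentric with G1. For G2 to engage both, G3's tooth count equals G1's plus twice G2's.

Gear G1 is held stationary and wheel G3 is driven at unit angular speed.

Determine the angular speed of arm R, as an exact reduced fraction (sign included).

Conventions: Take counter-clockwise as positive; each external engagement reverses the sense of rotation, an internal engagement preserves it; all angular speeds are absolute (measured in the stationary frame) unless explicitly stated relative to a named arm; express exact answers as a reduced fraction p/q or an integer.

recognized (axles ride arm R): planetary set, 12/26/64 teeth
ring teeth: 12 + 2·26 = 64
12(ω_sun−ω_arm) = −64(ω_ring−ω_arm),  ω_sun = 0, ω_ring = 1
12(0−ω_arm) = −64(1−ω_arm)  ⇒  76·ω_arm = 64  ⇒  ω_arm = 16/19
exact speed ratio = 16/19

16/19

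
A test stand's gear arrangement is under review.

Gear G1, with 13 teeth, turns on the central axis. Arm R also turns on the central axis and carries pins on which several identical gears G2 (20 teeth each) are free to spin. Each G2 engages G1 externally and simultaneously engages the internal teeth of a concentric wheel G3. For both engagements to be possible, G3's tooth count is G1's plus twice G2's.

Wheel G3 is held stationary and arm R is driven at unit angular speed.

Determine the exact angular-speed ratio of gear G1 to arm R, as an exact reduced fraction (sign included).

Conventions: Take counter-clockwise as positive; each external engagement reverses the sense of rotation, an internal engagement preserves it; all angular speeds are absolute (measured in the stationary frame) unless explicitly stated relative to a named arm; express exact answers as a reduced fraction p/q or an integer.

66/13

topology: planetary set — G1 13T / G2 20T / G3 53T, arm = carrier (Willis)
ring teeth: 13 + 2·20 = 53
13(ω_sun−ω_arm) = −53(ω_ring−ω_arm),  ω_ring = 0, ω_arm = 1
ω_sun = 1 − (53/13)(0−1) = 66/13
ω_out/ω_in = 66/13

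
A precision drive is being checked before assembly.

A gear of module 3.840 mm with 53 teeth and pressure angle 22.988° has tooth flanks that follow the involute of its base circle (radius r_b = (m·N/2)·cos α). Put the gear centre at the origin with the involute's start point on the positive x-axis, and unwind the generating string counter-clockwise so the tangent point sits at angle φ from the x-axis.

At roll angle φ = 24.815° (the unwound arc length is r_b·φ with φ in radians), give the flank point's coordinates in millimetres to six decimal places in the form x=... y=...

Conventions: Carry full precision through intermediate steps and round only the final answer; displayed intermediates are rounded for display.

x=102.057231 y=2.489586

class = single-mesh tooth geometry [base-circle involute, m = 3.840, 53T]
pitch radius r_p = m·N/2 = 3.840·53/2 = 101.760000
base radius r_b = r_p·cos α = 101.760000·cos 22.988° = 93.678899
roll angle φ = 24.815° = 0.43310345 rad
x = r_b·(cos φ + φ·sin φ) = 102.057231
y = r_b·(sin φ − φ·cos φ) = 2.489586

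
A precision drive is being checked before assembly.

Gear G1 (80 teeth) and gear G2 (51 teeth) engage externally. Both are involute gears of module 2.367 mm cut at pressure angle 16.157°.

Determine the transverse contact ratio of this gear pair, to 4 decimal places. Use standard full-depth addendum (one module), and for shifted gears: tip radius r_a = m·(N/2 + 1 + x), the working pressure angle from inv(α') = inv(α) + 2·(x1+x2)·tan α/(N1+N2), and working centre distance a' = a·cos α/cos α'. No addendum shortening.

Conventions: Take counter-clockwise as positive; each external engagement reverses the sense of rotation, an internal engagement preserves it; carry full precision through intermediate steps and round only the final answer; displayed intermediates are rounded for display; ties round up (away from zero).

2.0561

class = single-mesh tooth geometry [involute pair 80T × 51T, m = 2.367]
base radii: r_b1 = 90.940405, r_b2 = 57.974508
tip radii: r_a1 = 97.047000, r_a2 = 62.725500
no profile shift: α' = α, a' = a
action lengths: √(r_a1²−r_b1²) = 33.881603, √(r_a2²−r_b2²) = 23.946707
base pitch p_b = π·m·cos α = 7.142443
CR = (33.881603 + 23.946707 − 155.038500·sin 16.15700°)/7.142443 = 2.056117
contact ratio ≈ 2.0561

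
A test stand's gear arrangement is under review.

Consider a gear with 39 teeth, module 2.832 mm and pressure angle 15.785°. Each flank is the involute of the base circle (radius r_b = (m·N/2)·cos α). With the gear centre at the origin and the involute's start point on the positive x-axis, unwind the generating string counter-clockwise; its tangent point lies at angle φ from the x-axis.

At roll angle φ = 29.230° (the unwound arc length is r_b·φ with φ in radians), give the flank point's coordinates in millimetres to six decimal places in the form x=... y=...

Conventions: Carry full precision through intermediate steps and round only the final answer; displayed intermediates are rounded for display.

class = single-mesh tooth geometry [base-circle involute, m = 2.832, 39T]
pitch radius r_p = m·N/2 = 2.832·39/2 = 55.224000
base radius r_b = r_p·cos α = 55.224000·cos 15.785° = 53.141461
roll angle φ = 29.230° = 0.51015974 rad
x = r_b·(cos φ + φ·sin φ) = 59.613348
y = r_b·(sin φ − φ·cos φ) = 2.291318

x=59.613348 y=2.291318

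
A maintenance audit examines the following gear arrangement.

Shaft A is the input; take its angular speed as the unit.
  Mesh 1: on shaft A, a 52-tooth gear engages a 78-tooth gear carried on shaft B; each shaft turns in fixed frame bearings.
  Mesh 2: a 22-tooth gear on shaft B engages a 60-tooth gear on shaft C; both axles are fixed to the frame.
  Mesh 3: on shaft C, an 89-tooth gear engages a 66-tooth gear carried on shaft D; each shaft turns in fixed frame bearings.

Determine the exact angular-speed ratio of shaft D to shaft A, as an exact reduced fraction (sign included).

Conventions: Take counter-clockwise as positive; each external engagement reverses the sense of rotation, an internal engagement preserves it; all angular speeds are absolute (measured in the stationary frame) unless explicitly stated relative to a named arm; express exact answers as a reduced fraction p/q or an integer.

-89/270

class = fixed-axis compound train [3 meshes; 3 ratios multiply, 3 sense flips]
mesh 1 [52T→78T]: running ratio 2/3, sense −
mesh 2 [22T→60T]: running ratio 11/45, sense +
mesh 3 [89T→66T]: running ratio 89/270, sense −
ω_out/ω_in = -89/270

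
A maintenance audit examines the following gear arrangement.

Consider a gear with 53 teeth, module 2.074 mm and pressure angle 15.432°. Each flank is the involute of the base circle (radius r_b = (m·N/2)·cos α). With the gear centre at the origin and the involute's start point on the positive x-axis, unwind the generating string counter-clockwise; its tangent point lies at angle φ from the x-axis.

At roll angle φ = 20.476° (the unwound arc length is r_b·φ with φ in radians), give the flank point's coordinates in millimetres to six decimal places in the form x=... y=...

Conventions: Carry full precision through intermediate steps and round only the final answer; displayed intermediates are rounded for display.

x=56.255392 y=0.795788

recognized (one wheel, involute flank): single-mesh tooth geometry, m = 2.074, N = 53
pitch radius r_p = m·N/2 = 2.074·53/2 = 54.961000
base radius r_b = r_p·cos α = 54.961000·cos 15.432° = 52.979488
roll angle φ = 20.476° = 0.35737362 rad
x = r_b·(cos φ + φ·sin φ) = 56.255392
y = r_b·(sin φ − φ·cos φ) = 0.795788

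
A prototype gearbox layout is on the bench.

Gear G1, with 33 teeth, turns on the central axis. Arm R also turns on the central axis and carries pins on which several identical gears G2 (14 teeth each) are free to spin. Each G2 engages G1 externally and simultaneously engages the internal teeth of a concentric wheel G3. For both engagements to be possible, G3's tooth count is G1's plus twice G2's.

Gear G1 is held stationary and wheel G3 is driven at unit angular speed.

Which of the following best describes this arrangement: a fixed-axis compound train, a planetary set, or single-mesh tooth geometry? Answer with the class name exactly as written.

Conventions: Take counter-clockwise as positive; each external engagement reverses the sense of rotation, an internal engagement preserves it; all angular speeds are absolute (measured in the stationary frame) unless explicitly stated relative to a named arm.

class = planetary set [G3 = 33+2·14 = 61; Willis about the carrier]
classification: planetary set

planetary set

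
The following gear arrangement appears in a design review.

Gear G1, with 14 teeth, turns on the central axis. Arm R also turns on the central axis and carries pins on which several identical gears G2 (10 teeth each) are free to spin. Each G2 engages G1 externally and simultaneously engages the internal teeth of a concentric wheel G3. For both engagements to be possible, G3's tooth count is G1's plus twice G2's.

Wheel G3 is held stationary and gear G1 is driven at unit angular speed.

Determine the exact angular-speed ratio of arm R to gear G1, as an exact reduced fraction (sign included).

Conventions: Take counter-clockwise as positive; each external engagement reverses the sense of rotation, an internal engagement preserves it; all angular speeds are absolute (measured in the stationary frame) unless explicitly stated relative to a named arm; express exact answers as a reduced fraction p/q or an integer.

topology: planetary set — G1 14T / G2 10T / G3 34T, arm = carrier (Willis)
ring teeth: 14 + 2·10 = 34
14(ω_sun−ω_arm) = −34(ω_ring−ω_arm),  ω_ring = 0, ω_sun = 1
14(1−ω_arm) = −34(0−ω_arm)  ⇒  48·ω_arm = 14  ⇒  ω_arm = 7/24
ω_out/ω_in = 7/24

7/24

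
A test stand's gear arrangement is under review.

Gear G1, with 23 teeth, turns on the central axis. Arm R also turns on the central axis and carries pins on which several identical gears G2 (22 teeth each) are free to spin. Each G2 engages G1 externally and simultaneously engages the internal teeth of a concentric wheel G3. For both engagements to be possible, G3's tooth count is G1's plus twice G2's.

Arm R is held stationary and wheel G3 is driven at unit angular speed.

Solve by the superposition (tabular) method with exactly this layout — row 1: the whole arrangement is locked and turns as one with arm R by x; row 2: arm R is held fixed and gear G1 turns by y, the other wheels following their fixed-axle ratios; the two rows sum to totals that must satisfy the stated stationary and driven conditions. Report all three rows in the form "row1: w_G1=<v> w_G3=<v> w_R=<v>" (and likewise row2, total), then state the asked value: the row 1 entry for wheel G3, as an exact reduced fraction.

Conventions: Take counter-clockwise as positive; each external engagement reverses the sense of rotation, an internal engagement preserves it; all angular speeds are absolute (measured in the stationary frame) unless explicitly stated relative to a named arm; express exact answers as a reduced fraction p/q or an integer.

row1: w_G1=0 w_G3=0 w_R=0
row2: w_G1=-67/23 w_G3=1 w_R=0
total: w_G1=-67/23 w_G3=1 w_R=0
asked value: 0

recognized (axles ride arm R): planetary set, 23/22/67 teeth
superposition row 1 [locked train]: every member turns x
row 2: sun turns y, ring = −(23/67)·y, arm 0
boundary: total ω_arm = x = 0 and total ω_ring = x − (23/67)·y = 1  ⇒  y = -67/23, x = 0
row 2 ring = −(23/67)·(-67/23) = 1
totals (row 1 + row 2): sun 0 + (-67/23) = -67/23, ring 0 + 1 = 1, arm 0 + 0 = 0
asked cell (row1, ring) = 0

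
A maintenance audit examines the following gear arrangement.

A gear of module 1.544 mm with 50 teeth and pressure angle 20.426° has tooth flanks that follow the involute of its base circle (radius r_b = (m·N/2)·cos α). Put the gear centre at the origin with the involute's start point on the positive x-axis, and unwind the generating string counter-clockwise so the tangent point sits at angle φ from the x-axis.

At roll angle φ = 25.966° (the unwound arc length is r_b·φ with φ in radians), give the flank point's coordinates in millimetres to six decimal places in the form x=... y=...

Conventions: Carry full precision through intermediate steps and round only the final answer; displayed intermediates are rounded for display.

x=39.699069 y=1.099422

single-mesh involute tooth geometry (50T wheel at module 1.544)
pitch radius r_p = m·N/2 = 1.544·50/2 = 38.600000
base radius r_b = r_p·cos α = 38.600000·cos 20.426° = 36.172975
roll angle φ = 25.966° = 0.45319219 rad
x = r_b·(cos φ + φ·sin φ) = 39.699069
y = r_b·(sin φ − φ·cos φ) = 1.099422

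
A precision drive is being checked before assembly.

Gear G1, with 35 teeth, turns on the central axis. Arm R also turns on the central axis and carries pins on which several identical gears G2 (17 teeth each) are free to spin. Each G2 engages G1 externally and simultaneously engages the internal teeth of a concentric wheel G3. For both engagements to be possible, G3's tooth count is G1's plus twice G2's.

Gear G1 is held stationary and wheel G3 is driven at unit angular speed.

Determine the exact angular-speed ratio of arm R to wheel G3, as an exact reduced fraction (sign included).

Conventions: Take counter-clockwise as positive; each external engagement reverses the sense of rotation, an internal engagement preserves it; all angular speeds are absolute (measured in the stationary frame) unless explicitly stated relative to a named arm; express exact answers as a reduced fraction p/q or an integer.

69/104

class = planetary set [G3 = 35+2·17 = 69; Willis about the carrier]
ring teeth: 35 + 2·17 = 69
35(ω_sun−ω_arm) = −69(ω_ring−ω_arm),  ω_sun = 0, ω_ring = 1
35(0−ω_arm) = −69(1−ω_arm)  ⇒  104·ω_arm = 69  ⇒  ω_arm = 69/104
ω_out/ω_in = 69/104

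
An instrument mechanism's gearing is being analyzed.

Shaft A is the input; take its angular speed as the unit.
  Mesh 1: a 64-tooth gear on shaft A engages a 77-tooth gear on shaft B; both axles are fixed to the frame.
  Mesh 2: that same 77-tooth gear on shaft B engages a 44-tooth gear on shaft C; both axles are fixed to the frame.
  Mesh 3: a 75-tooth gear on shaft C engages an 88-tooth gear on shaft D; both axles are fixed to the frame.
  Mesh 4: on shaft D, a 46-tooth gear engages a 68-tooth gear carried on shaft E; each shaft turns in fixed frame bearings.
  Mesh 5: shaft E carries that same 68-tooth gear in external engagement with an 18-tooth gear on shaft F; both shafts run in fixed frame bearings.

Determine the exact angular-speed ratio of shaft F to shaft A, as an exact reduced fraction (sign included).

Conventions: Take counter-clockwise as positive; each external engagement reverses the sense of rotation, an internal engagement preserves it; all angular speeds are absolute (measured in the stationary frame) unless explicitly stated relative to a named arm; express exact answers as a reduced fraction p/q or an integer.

class = fixed-axis compound train [5 meshes; 5 ratios multiply, 5 sense flips]
mesh 1 [64T→77T]: running ratio 64/77, sense −
mesh 2 [77T→44T]: running ratio 16/11, sense +
mesh 3 [75T→88T]: running ratio 150/121, sense −
mesh 4 [46T→68T]: running ratio 1725/2057, sense +
mesh 5 [68T→18T]: running ratio 1150/363, sense −
ω_out/ω_in = -1150/363

-1150/363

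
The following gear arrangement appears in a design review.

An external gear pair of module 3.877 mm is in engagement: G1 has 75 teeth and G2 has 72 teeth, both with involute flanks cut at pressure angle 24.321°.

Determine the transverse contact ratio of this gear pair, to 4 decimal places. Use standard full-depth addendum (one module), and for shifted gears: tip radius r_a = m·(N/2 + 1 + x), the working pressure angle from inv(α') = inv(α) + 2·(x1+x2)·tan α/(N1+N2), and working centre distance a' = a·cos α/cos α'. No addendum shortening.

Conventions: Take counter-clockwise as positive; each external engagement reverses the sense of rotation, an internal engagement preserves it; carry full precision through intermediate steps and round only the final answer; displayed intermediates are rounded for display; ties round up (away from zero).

topology: single-mesh involute geometry — m = 3.877, 75T/72T pair
base radii: r_b1 = 132.484706, r_b2 = 127.185318
tip radii: r_a1 = 149.264500, r_a2 = 143.449000
no profile shift: α' = α, a' = a
action lengths: √(r_a1²−r_b1²) = 68.758225, √(r_a2²−r_b2²) = 66.343880
base pitch p_b = π·m·cos α = 11.099013
CR = (68.758225 + 66.343880 − 284.959500·sin 24.32100°)/11.099013 = 1.598520
contact ratio ≈ 1.5985

1.5985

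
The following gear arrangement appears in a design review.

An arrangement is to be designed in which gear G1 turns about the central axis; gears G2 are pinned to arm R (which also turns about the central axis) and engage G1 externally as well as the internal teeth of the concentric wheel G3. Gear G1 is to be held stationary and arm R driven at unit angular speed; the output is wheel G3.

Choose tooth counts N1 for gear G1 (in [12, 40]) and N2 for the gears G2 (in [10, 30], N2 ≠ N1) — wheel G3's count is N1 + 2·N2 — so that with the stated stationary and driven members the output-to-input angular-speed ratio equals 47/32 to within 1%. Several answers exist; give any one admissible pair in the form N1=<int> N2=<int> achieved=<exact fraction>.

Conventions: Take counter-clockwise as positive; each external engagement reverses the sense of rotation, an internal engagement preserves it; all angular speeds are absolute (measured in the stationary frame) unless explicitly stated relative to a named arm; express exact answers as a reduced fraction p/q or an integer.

N1=30 N2=17 achieved=47/32

topology: planetary set — design target 47/32, arm = carrier (Willis)
Willis with ω_sun = 0: ω_ring/ω_arm = (N1+N3)/N3; set equal to 47/32  ⇒  N3/N1 = 1/(47/32 − 1) = 32/15
N3 = N1 + 2·N2  ⇒  N2/N1 = (N3/N1 − 1)/2 = (32/15 − 1)/2 = 17/30
smallest multiple with N1 ≥ 12 and N2 ≥ 10: k = 1  ⇒  N1 = 1·30 = 30, N2 = 1·17 = 17 (N1 ≤ 40, N2 ≤ 30, N2 ≠ N1 ✓), N3 = 30 + 2·17 = 64
check: (N1+N3)/N3 with N1 = 30, N3 = 64 gives 47/32; |achieved − target| = 0 ≤ 47/3200 ✓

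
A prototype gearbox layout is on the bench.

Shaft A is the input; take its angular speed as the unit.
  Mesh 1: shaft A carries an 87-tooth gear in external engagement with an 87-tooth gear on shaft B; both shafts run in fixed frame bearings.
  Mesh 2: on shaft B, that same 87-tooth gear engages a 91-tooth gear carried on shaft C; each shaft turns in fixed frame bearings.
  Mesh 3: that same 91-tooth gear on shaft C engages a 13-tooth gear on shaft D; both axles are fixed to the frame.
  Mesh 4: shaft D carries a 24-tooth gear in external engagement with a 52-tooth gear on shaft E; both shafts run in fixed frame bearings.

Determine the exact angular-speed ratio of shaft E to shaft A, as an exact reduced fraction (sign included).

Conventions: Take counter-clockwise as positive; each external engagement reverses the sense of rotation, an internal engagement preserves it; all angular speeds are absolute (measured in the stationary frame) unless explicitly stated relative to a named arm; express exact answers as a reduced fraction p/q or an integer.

class = fixed-axis compound train [4 meshes; 4 ratios multiply, 4 sense flips]
mesh 1 [87T→87T]: running ratio 1, sense −
mesh 2 [87T→91T]: running ratio 87/91, sense +
mesh 3 [91T→13T]: running ratio 87/13, sense −
mesh 4 [24T→52T]: running ratio 522/169, sense +
ω_out/ω_in = 522/169

522/169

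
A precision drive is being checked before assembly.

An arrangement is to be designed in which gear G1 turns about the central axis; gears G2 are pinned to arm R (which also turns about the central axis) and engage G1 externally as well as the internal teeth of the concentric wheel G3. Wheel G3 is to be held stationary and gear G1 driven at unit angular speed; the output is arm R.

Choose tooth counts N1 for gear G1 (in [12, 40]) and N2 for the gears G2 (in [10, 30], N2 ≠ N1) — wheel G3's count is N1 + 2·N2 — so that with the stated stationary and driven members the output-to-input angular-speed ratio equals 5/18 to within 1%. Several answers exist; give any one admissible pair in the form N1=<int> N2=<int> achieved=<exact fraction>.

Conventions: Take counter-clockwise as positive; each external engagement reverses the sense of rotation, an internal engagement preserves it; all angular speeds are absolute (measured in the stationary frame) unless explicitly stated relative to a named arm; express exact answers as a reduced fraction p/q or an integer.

N1=15 N2=12 achieved=5/18

topology: planetary set — design target 5/18, arm = carrier (Willis)
Willis with ω_ring = 0: ω_arm/ω_sun = N1/(N1+N3); set equal to 5/18  ⇒  N3/N1 = 1/(5/18) − 1 = 13/5
N3 = N1 + 2·N2  ⇒  N2/N1 = (N3/N1 − 1)/2 = (13/5 − 1)/2 = 4/5
smallest multiple with N1 ≥ 12 and N2 ≥ 10: k = 3  ⇒  N1 = 3·5 = 15, N2 = 3·4 = 12 (N1 ≤ 40, N2 ≤ 30, N2 ≠ N1 ✓), N3 = 15 + 2·12 = 39
check: N1/(N1+N3) with N1 = 15, N3 = 39 gives 5/18; |achieved − target| = 0 ≤ 1/360 ✓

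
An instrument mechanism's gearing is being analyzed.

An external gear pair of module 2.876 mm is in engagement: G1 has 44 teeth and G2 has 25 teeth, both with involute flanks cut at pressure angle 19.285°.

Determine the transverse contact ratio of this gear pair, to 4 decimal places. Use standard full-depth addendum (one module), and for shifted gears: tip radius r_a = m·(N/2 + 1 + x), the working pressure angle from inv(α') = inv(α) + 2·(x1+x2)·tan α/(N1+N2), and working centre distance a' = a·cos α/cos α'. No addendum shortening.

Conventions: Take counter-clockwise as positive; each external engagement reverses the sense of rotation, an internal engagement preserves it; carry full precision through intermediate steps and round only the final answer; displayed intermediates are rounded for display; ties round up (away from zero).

recognized (one external pair, fixed centres): single-mesh tooth geometry, m = 2.876, N1 = 44, N2 = 25
base radii: r_b1 = 59.721647, r_b2 = 33.932754
tip radii: r_a1 = 66.148000, r_a2 = 38.826000
no profile shift: α' = α, a' = a
action lengths: √(r_a1²−r_b1²) = 28.440866, √(r_a2²−r_b2²) = 18.868664
base pitch p_b = π·m·cos α = 8.528231
CR = (28.440866 + 18.868664 − 99.222000·sin 19.28500°)/8.528231 = 1.704896
contact ratio ≈ 1.7049

1.7049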